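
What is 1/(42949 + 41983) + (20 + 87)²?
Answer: 972386469/84932 ≈ 11449.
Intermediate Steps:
1/(42949 + 41983) + (20 + 87)² = 1/84932 + 107² = 1/84932 + 11449 = 972386469/84932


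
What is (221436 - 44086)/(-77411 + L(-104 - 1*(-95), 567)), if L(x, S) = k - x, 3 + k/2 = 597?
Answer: -88675/38107 ≈ -2.3270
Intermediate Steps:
k = 1188 (k = -6 + 2*597 = -6 + 1194 = 1188)
L(x, S) = 1188 - x
(221436 - 44086)/(-77411 + L(-104 - 1*(-95), 567)) = (221436 - 44086)/(-77411 + (1188 - (-104 - 1*(-95)))) = 177350/(-77411 + (1188 - (-104 + 95))) = 177350/(-77411 + (1188 - 1*(-9))) = 177350/(-77411 + (1188 + 9)) = 177350/(-77411 + 1197) = 177350/(-76214) = 177350*(-1/76214) = -88675/38107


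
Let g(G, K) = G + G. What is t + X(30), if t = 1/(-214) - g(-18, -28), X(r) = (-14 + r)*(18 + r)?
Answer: 172055/214 ≈ 804.00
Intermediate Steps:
g(G, K) = 2*G
t = 7703/214 (t = 1/(-214) - 2*(-18) = -1/214 - 1*(-36) = -1/214 + 36 = 7703/214 ≈ 35.995)
t + X(30) = 7703/214 + (-252 + 30**2 + 4*30) = 7703/214 + (-252 + 900 + 120) = 7703/214 + 768 = 172055/214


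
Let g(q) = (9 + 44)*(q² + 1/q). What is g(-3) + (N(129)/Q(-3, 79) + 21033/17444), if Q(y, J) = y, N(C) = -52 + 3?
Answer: 24955687/52332 ≈ 476.87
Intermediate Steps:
N(C) = -49
g(q) = 53/q + 53*q² (g(q) = 53*(1/q + q²) = 53/q + 53*q²)
g(-3) + (N(129)/Q(-3, 79) + 21033/17444) = 53*(1 + (-3)³)/(-3) + (-49/(-3) + 21033/17444) = 53*(-⅓)*(1 - 27) + (-49*(-⅓) + 21033*(1/17444)) = 53*(-⅓)*(-26) + (49/3 + 21033/17444) = 1378/3 + 917855/52332 = 24955687/52332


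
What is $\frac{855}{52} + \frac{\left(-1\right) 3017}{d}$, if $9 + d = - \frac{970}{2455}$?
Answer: $\frac{11567737}{34268} \approx 337.57$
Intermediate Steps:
$d = - \frac{4613}{491}$ ($d = -9 - \frac{970}{2455} = -9 - \frac{194}{491} = - \frac{4613}{491} \approx -9.3951$)
$\frac{855}{52} + \frac{\left(-1\right) 3017}{d} = \frac{855}{52} + \frac{\left(-1\right) 3017}{- \frac{4613}{491}} = 855 \cdot \frac{1}{52} - - \frac{211621}{659} = \frac{855}{52} + \frac{211621}{659} = \frac{11567737}{34268}$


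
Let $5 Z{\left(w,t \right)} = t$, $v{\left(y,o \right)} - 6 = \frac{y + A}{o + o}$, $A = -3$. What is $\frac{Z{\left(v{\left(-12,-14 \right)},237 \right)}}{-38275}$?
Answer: $- \frac{237}{191375} \approx -0.0012384$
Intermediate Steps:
$v{\left(y,o \right)} = 6 + \frac{-3 + y}{2 o}$ ($v{\left(y,o \right)} = 6 + \frac{y - 3}{o + o} = 6 + \frac{-3 + y}{2 o}$)
$Z{\left(w,t \right)} = \frac{t}{5}$
$\frac{Z{\left(v{\left(-12,-14 \right)},237 \right)}}{-38275} = \frac{\frac{1}{5} \cdot 237}{-38275} = \frac{237}{5} \left(- \frac{1}{38275}\right) = - \frac{237}{191375}$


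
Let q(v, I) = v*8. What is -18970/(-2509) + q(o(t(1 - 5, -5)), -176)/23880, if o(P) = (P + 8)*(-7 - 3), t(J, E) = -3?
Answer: 11300000/1497873 ≈ 7.5440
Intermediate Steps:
o(P) = -80 - 10*P (o(P) = (8 + P)*(-10) = -80 - 10*P)
q(v, I) = 8*v
-18970/(-2509) + q(o(t(1 - 5, -5)), -176)/23880 = -18970/(-2509) + (8*(-80 - 10*(-3)))/23880 = -18970*(-1/2509) + (8*(-80 + 30))*(1/23880) = 18970/2509 + (8*(-50))*(1/23880) = 18970/2509 - 400*1/23880 = 18970/2509 - 10/597 = 11300000/1497873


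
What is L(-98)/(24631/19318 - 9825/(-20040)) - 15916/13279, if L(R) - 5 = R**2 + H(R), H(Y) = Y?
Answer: 1629421907206108/302497651687 ≈ 5386.6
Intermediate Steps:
L(R) = 5 + R + R**2 (L(R) = 5 + (R**2 + R) = 5 + (R + R**2) = 5 + R + R**2)
L(-98)/(24631/19318 - 9825/(-20040)) - 15916/13279 = (5 - 98 + (-98)**2)/(24631/19318 - 9825/(-20040)) - 15916/13279 = (5 - 98 + 9604)/(24631*(1/19318) - 9825*(-1/20040)) - 15916*1/13279 = 9511/(24631/19318 + 655/1336) - 15916/13279 = 9511/(22780153/12904424) - 15916/13279 = 9511*(12904424/22780153) - 15916/13279 = 122733976664/22780153 - 15916/13279 = 1629421907206108/302497651687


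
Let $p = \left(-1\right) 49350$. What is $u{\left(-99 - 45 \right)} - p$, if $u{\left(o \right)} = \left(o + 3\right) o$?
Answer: $69654$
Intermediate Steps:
$p = -49350$
$u{\left(o \right)} = o \left(3 + o\right)$ ($u{\left(o \right)} = \left(3 + o\right) o = o \left(3 + o\right)$)
$u{\left(-99 - 45 \right)} - p = \left(-99 - 45\right) \left(3 - 144\right) - -49350 = - 144 \left(3 - 144\right) + 49350 = \left(-144\right) \left(-141\right) + 49350 = 20304 + 49350 = 69654$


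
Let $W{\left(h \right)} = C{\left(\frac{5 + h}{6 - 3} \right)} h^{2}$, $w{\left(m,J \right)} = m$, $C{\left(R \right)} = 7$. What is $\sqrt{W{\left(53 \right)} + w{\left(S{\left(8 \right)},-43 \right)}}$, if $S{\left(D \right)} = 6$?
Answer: $\sqrt{19669} \approx 140.25$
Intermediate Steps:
$W{\left(h \right)} = 7 h^{2}$
$\sqrt{W{\left(53 \right)} + w{\left(S{\left(8 \right)},-43 \right)}} = \sqrt{7 \cdot 53^{2} + 6} = \sqrt{7 \cdot 2809 + 6} = \sqrt{19663 + 6} = \sqrt{19669}$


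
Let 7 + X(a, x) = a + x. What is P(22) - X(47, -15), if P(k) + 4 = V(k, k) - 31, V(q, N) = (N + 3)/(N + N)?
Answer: -2615/44 ≈ -59.432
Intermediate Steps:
V(q, N) = (3 + N)/(2*N) (V(q, N) = (3 + N)/((2*N)) = (3 + N)*(1/(2*N)) = (3 + N)/(2*N))
X(a, x) = -7 + a + x (X(a, x) = -7 + (a + x) = -7 + a + x)
P(k) = -35 + (3 + k)/(2*k) (P(k) = -4 + ((3 + k)/(2*k) - 31) = -4 + (-31 + (3 + k)/(2*k)) = -35 + (3 + k)/(2*k))
P(22) - X(47, -15) = (3/2)*(1 - 23*22)/22 - (-7 + 47 - 15) = (3/2)*(1/22)*(1 - 506) - 1*25 = (3/2)*(1/22)*(-505) - 25 = -1515/44 - 25 = -2615/44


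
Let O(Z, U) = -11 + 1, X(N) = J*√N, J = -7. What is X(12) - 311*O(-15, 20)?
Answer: 3110 - 14*√3 ≈ 3085.8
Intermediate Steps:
X(N) = -7*√N
O(Z, U) = -10
X(12) - 311*O(-15, 20) = -14*√3 - 311*(-10) = -14*√3 + 3110 = 3110 - 14*√3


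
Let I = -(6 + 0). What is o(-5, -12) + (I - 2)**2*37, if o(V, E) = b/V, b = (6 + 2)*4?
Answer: 11808/5 ≈ 2361.6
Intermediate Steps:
b = 32 (b = 8*4 = 32)
o(V, E) = 32/V
I = -6 (I = -1*6 = -6)
o(-5, -12) + (I - 2)**2*37 = 32/(-5) + (-6 - 2)**2*37 = 32*(-1/5) + (-8)**2*37 = -32/5 + 64*37 = -32/5 + 2368 = 11808/5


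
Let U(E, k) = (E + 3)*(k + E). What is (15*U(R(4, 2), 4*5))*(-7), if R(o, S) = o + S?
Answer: -24570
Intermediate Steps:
R(o, S) = S + o
U(E, k) = (3 + E)*(E + k)
(15*U(R(4, 2), 4*5))*(-7) = (15*((2 + 4)² + 3*(2 + 4) + 3*(4*5) + (2 + 4)*(4*5)))*(-7) = (15*(6² + 3*6 + 3*20 + 6*20))*(-7) = (15*(36 + 18 + 60 + 120))*(-7) = (15*234)*(-7) = 3510*(-7) = -24570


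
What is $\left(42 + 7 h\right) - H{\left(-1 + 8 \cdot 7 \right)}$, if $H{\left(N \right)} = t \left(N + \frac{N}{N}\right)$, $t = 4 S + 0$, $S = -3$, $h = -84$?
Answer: $126$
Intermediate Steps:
$t = -12$ ($t = 4 \left(-3\right) + 0 = -12 + 0 = -12$)
$H{\left(N \right)} = -12 - 12 N$ ($H{\left(N \right)} = - 12 \left(N + \frac{N}{N}\right) = - 12 \left(N + 1\right) = - 12 \left(1 + N\right) = -12 - 12 N$)
$\left(42 + 7 h\right) - H{\left(-1 + 8 \cdot 7 \right)} = \left(42 + 7 \left(-84\right)\right) - \left(-12 - 12 \left(-1 + 8 \cdot 7\right)\right) = \left(42 - 588\right) - \left(-12 - 12 \left(-1 + 56\right)\right) = -546 - \left(-12 - 660\right) = -546 - -672 = -546 + 672 = 126$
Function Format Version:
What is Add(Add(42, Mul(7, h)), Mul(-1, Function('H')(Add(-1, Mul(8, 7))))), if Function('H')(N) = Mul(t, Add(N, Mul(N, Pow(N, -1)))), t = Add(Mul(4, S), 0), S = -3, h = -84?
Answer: 126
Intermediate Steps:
t = -12 (t = Add(Mul(4, -3), 0) = Add(-12, 0) = -12)
Function('H')(N) = Add(-12, Mul(-12, N)) (Function('H')(N) = Mul(-12, Add(N, Mul(N, Pow(N, -1)))) = Mul(-12, Add(N, 1)) = Mul(-12, Add(1, N)) = Add(-12, Mul(-12, N)))
Add(Add(42, Mul(7, h)), Mul(-1, Function('H')(Add(-1, Mul(8, 7))))) = Add(Add(42, Mul(7, -84)), Mul(-1, Add(-12, Mul(-12, Add(-1, Mul(8, 7)))))) = Add(Add(42, -588), Mul(-1, Add(-12, Mul(-12, Add(-1, 56))))) = Add(-546, Mul(-1, Add(-12, Mul(-12, 55)))) = Add(-546, Mul(-1, Add(-12, -660))) = Add(-546, Mul(-1, -672)) = Add(-546, 672) = 126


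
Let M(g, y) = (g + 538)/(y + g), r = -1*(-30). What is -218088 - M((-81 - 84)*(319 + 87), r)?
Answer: -3650809733/16740 ≈ -2.1809e+5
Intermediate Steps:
r = 30
M(g, y) = (538 + g)/(g + y)
-218088 - M((-81 - 84)*(319 + 87), r) = -218088 - (538 + (-81 - 84)*(319 + 87))/((-81 - 84)*(319 + 87) + 30) = -218088 - (538 - 165*406)/(-165*406 + 30) = -218088 - (538 - 66990)/(-66990 + 30) = -218088 - (-66452)/(-66960) = -218088 - (-1)*(-66452)/66960 = -218088 - 1*16613/16740 = -218088 - 16613/16740 = -3650809733/16740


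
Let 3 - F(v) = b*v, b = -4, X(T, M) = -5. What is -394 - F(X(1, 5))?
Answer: -377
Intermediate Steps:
F(v) = 3 + 4*v (F(v) = 3 - (-4)*v = 3 + 4*v)
-394 - F(X(1, 5)) = -394 - (3 + 4*(-5)) = -394 - (3 - 20) = -394 - 1*(-17) = -394 + 17 = -377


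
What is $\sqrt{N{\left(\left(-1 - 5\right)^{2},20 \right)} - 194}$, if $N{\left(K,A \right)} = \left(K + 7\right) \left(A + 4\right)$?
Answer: $\sqrt{838} \approx 28.948$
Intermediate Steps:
$N{\left(K,A \right)} = \left(4 + A\right) \left(7 + K\right)$ ($N{\left(K,A \right)} = \left(7 + K\right) \left(4 + A\right) = \left(4 + A\right) \left(7 + K\right)$)
$\sqrt{N{\left(\left(-1 - 5\right)^{2},20 \right)} - 194} = \sqrt{\left(28 + 4 \left(-1 - 5\right)^{2} + 7 \cdot 20 + 20 \left(-1 - 5\right)^{2}\right) - 194} = \sqrt{\left(28 + 4 \left(-6\right)^{2} + 140 + 20 \left(-6\right)^{2}\right) - 194} = \sqrt{\left(28 + 4 \cdot 36 + 140 + 20 \cdot 36\right) - 194} = \sqrt{\left(28 + 144 + 140 + 720\right) - 194} = \sqrt{1032 - 194} = \sqrt{838}$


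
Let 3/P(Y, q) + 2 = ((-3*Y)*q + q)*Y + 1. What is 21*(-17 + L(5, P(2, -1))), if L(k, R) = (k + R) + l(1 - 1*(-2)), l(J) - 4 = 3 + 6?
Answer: 28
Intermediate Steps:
P(Y, q) = 3/(-1 + Y*(q - 3*Y*q)) (P(Y, q) = 3/(-2 + (((-3*Y)*q + q)*Y + 1)) = 3/(-2 + ((-3*Y*q + q)*Y + 1)) = 3/(-2 + ((q - 3*Y*q)*Y + 1)) = 3/(-2 + (Y*(q - 3*Y*q) + 1)) = 3/(-2 + (1 + Y*(q - 3*Y*q))) = 3/(-1 + Y*(q - 3*Y*q)))
l(J) = 13 (l(J) = 4 + (3 + 6) = 4 + 9 = 13)
L(k, R) = 13 + R + k (L(k, R) = (k + R) + 13 = (R + k) + 13 = 13 + R + k)
21*(-17 + L(5, P(2, -1))) = 21*(-17 + (13 - 3/(1 - 1*2*(-1) + 3*(-1)*2**2) + 5)) = 21*(-17 + (13 - 3/(1 + 2 + 3*(-1)*4) + 5)) = 21*(-17 + (13 - 3/(1 + 2 - 12) + 5)) = 21*(-17 + (13 - 3/(-9) + 5)) = 21*(-17 + (13 - 3*(-1/9) + 5)) = 21*(-17 + (13 + 1/3 + 5)) = 21*(-17 + 55/3) = 21*(4/3) = 28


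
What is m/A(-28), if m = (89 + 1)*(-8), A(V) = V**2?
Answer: -45/49 ≈ -0.91837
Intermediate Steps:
m = -720 (m = 90*(-8) = -720)
m/A(-28) = -720/((-28)**2) = -720/784 = -720*1/784 = -45/49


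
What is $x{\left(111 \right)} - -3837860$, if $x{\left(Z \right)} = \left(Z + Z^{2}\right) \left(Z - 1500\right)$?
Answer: $-13430188$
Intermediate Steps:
$x{\left(Z \right)} = \left(-1500 + Z\right) \left(Z + Z^{2}\right)$ ($x{\left(Z \right)} = \left(Z + Z^{2}\right) \left(-1500 + Z\right) = \left(-1500 + Z\right) \left(Z + Z^{2}\right)$)
$x{\left(111 \right)} - -3837860 = 111 \left(-1500 + 111^{2} - 166389\right) - -3837860 = 111 \left(-1500 + 12321 - 166389\right) + 3837860 = 111 \left(-155568\right) + 3837860 = -17268048 + 3837860 = -13430188$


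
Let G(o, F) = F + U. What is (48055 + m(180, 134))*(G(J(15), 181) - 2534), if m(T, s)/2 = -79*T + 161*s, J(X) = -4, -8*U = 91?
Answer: -1187162145/8 ≈ -1.4840e+8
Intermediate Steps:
U = -91/8 (U = -⅛*91 = -91/8 ≈ -11.375)
m(T, s) = -158*T + 322*s (m(T, s) = 2*(-79*T + 161*s) = -158*T + 322*s)
G(o, F) = -91/8 + F (G(o, F) = F - 91/8 = -91/8 + F)
(48055 + m(180, 134))*(G(J(15), 181) - 2534) = (48055 + (-158*180 + 322*134))*((-91/8 + 181) - 2534) = (48055 + (-28440 + 43148))*(1357/8 - 2534) = (48055 + 14708)*(-18915/8) = 62763*(-18915/8) = -1187162145/8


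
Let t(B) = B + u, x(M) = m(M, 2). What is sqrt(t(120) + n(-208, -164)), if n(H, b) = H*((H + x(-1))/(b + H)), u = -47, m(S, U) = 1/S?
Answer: I*sqrt(379347)/93 ≈ 6.6227*I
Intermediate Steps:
x(M) = 1/M
t(B) = -47 + B (t(B) = B - 47 = -47 + B)
n(H, b) = H*(-1 + H)/(H + b) (n(H, b) = H*((H + 1/(-1))/(b + H)) = H*((H - 1)/(H + b)) = H*((-1 + H)/(H + b)) = H*(-1 + H)/(H + b))
sqrt(t(120) + n(-208, -164)) = sqrt((-47 + 120) - 208*(-1 - 208)/(-208 - 164)) = sqrt(73 - 208*(-209)/(-372)) = sqrt(73 - 208*(-1/372)*(-209)) = sqrt(73 - 10868/93) = sqrt(-4079/93) = I*sqrt(379347)/93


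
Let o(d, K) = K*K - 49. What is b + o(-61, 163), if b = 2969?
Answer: 29489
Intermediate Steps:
o(d, K) = -49 + K**2 (o(d, K) = K**2 - 49 = -49 + K**2)
b + o(-61, 163) = 2969 + (-49 + 163**2) = 2969 + (-49 + 26569) = 2969 + 26520 = 29489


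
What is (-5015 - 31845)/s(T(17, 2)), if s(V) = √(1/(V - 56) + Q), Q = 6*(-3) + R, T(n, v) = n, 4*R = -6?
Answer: 36860*I*√118794/1523 ≈ 8341.7*I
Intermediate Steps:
R = -3/2 (R = (¼)*(-6) = -3/2 ≈ -1.5000)
Q = -39/2 (Q = 6*(-3) - 3/2 = -18 - 3/2 = -39/2 ≈ -19.500)
s(V) = √(-39/2 + 1/(-56 + V)) (s(V) = √(1/(V - 56) - 39/2) = √(1/(-56 + V) - 39/2) = √(-39/2 + 1/(-56 + V)))
(-5015 - 31845)/s(T(17, 2)) = (-5015 - 31845)/((√2*√((2186 - 39*17)/(-56 + 17))/2)) = -36860*(-I*√78/√(2186 - 663)) = -36860*(-I*√118794/1523) = -(-36860)*I*√118794/1523 = 36860*I*√118794/1523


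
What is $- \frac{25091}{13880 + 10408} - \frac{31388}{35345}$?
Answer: $- \frac{149926649}{78041760} \approx -1.9211$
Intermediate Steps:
$- \frac{25091}{13880 + 10408} - \frac{31388}{35345} = - \frac{25091}{24288} - \frac{31388}{35345} = \left(-25091\right) \frac{1}{24288} - \frac{31388}{35345} = - \frac{2281}{2208} - \frac{31388}{35345} = - \frac{149926649}{78041760}$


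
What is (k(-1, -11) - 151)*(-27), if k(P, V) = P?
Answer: 4104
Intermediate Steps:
(k(-1, -11) - 151)*(-27) = (-1 - 151)*(-27) = -152*(-27) = 4104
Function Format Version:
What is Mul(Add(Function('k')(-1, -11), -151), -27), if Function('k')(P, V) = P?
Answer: 4104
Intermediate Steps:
Mul(Add(Function('k')(-1, -11), -151), -27) = Mul(Add(-1, -151), -27) = Mul(-152, -27) = 4104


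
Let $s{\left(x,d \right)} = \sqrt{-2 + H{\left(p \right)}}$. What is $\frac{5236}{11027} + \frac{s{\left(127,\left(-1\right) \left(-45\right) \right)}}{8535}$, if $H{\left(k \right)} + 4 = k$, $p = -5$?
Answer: $\frac{5236}{11027} + \frac{i \sqrt{11}}{8535} \approx 0.47483 + 0.00038859 i$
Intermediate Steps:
$H{\left(k \right)} = -4 + k$
$s{\left(x,d \right)} = i \sqrt{11}$ ($s{\left(x,d \right)} = \sqrt{-2 - 9} = \sqrt{-11} = i \sqrt{11}$)
$\frac{5236}{11027} + \frac{s{\left(127,\left(-1\right) \left(-45\right) \right)}}{8535} = \frac{5236}{11027} + \frac{i \sqrt{11}}{8535}$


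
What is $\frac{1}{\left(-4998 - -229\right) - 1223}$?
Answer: $- \frac{1}{5992} \approx -0.00016689$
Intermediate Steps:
$\frac{1}{\left(-4998 - -229\right) - 1223} = \frac{1}{\left(-4998 + 229\right) - 1223} = \frac{1}{-4769 - 1223} = \frac{1}{-5992} = - \frac{1}{5992}$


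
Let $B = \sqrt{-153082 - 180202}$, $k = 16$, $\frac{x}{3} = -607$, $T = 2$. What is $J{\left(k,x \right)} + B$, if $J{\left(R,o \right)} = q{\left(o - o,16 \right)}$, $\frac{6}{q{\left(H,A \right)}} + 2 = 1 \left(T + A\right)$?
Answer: $\frac{3}{8} + 2 i \sqrt{83321} \approx 0.375 + 577.31 i$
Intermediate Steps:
$x = -1821$ ($x = 3 \left(-607\right) = -1821$)
$q{\left(H,A \right)} = \frac{6}{A}$ ($q{\left(H,A \right)} = \frac{6}{-2 + 1 \left(2 + A\right)} = \frac{6}{-2 + \left(2 + A\right)} = \frac{6}{A}$)
$J{\left(R,o \right)} = \frac{3}{8}$ ($J{\left(R,o \right)} = \frac{6}{16} = 6 \cdot \frac{1}{16} = \frac{3}{8}$)
$B = 2 i \sqrt{83321}$ ($B = \sqrt{-333284} = 2 i \sqrt{83321} \approx 577.31 i$)
$J{\left(k,x \right)} + B = \frac{3}{8} + 2 i \sqrt{83321}$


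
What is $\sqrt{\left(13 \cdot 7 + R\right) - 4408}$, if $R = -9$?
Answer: $i \sqrt{4326} \approx 65.772 i$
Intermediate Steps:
$\sqrt{\left(13 \cdot 7 + R\right) - 4408} = \sqrt{\left(13 \cdot 7 - 9\right) - 4408} = \sqrt{\left(91 - 9\right) - 4408} = \sqrt{82 - 4408} = \sqrt{-4326} = i \sqrt{4326}$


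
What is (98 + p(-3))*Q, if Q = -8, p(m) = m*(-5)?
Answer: -904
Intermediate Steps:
p(m) = -5*m
(98 + p(-3))*Q = (98 - 5*(-3))*(-8) = (98 + 15)*(-8) = 113*(-8) = -904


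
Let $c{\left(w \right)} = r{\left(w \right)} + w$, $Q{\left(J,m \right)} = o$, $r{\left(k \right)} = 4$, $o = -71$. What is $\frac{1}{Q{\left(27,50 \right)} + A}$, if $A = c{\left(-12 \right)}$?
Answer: $- \frac{1}{79} \approx -0.012658$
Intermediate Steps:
$Q{\left(J,m \right)} = -71$
$c{\left(w \right)} = 4 + w$
$A = -8$ ($A = 4 - 12 = -8$)
$\frac{1}{Q{\left(27,50 \right)} + A} = \frac{1}{-71 - 8} = \frac{1}{-79} = - \frac{1}{79}$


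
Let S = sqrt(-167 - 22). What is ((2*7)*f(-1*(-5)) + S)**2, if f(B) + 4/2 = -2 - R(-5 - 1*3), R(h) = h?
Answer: 2947 + 336*I*sqrt(21) ≈ 2947.0 + 1539.7*I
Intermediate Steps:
f(B) = 4 (f(B) = -2 + (-2 - (-5 - 1*3)) = -2 + (-2 - (-5 - 3)) = -2 + (-2 - 1*(-8)) = -2 + (-2 + 8) = -2 + 6 = 4)
S = 3*I*sqrt(21) (S = sqrt(-189) = 3*I*sqrt(21) ≈ 13.748*I)
((2*7)*f(-1*(-5)) + S)**2 = ((2*7)*4 + 3*I*sqrt(21))**2 = (14*4 + 3*I*sqrt(21))**2 = (56 + 3*I*sqrt(21))**2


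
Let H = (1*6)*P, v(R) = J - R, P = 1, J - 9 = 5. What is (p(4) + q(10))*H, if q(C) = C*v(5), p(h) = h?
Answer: 564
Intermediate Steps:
J = 14 (J = 9 + 5 = 14)
v(R) = 14 - R
q(C) = 9*C (q(C) = C*(14 - 1*5) = C*(14 - 5) = C*9 = 9*C)
H = 6 (H = (1*6)*1 = 6*1 = 6)
(p(4) + q(10))*H = (4 + 9*10)*6 = (4 + 90)*6 = 94*6 = 564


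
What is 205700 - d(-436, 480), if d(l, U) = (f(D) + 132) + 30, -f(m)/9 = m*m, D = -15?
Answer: 207563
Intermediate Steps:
f(m) = -9*m**2 (f(m) = -9*m*m = -9*m**2)
d(l, U) = -1863 (d(l, U) = (-9*(-15)**2 + 132) + 30 = (-9*225 + 132) + 30 = (-2025 + 132) + 30 = -1893 + 30 = -1863)
205700 - d(-436, 480) = 205700 - 1*(-1863) = 205700 + 1863 = 207563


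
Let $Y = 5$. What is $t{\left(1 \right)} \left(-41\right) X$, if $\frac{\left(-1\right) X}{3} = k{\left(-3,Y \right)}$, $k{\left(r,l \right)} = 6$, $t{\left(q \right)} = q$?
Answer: $738$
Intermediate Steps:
$X = -18$ ($X = \left(-3\right) 6 = -18$)
$t{\left(1 \right)} \left(-41\right) X = 1 \left(-41\right) \left(-18\right) = \left(-41\right) \left(-18\right) = 738$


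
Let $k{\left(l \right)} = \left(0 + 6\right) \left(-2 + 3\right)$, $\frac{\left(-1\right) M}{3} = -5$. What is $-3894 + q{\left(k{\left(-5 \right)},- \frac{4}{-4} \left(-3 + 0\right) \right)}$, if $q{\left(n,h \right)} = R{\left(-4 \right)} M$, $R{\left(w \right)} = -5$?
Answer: $-3969$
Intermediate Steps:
$M = 15$ ($M = \left(-3\right) \left(-5\right) = 15$)
$k{\left(l \right)} = 6$ ($k{\left(l \right)} = 6 \cdot 1 = 6$)
$q{\left(n,h \right)} = -75$ ($q{\left(n,h \right)} = \left(-5\right) 15 = -75$)
$-3894 + q{\left(k{\left(-5 \right)},- \frac{4}{-4} \left(-3 + 0\right) \right)} = -3894 - 75 = -3969$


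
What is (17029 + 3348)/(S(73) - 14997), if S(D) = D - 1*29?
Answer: -20377/14953 ≈ -1.3627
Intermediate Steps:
S(D) = -29 + D (S(D) = D - 29 = -29 + D)
(17029 + 3348)/(S(73) - 14997) = (17029 + 3348)/((-29 + 73) - 14997) = 20377/(44 - 14997) = 20377/(-14953) = 20377*(-1/14953) = -20377/14953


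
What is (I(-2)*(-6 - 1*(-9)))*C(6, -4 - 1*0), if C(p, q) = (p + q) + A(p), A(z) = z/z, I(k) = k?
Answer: -18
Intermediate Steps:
A(z) = 1
C(p, q) = 1 + p + q (C(p, q) = (p + q) + 1 = 1 + p + q)
(I(-2)*(-6 - 1*(-9)))*C(6, -4 - 1*0) = (-2*(-6 - 1*(-9)))*(1 + 6 + (-4 - 1*0)) = (-2*(-6 + 9))*(1 + 6 + (-4 + 0)) = (-2*3)*(1 + 6 - 4) = -6*3 = -18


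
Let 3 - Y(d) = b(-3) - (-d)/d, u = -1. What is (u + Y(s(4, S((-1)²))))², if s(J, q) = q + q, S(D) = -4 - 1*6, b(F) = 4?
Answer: 9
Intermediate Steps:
S(D) = -10 (S(D) = -4 - 6 = -10)
s(J, q) = 2*q
Y(d) = -2 (Y(d) = 3 - (4 - (-d)/d) = 3 - (4 - 1*(-1)) = 3 - (4 + 1) = 3 - 1*5 = 3 - 5 = -2)
(u + Y(s(4, S((-1)²))))² = (-1 - 2)² = (-3)² = 9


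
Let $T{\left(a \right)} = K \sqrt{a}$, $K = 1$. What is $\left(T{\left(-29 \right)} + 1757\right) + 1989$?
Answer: $3746 + i \sqrt{29} \approx 3746.0 + 5.3852 i$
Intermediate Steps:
$T{\left(a \right)} = \sqrt{a}$ ($T{\left(a \right)} = 1 \sqrt{a} = \sqrt{a}$)
$\left(T{\left(-29 \right)} + 1757\right) + 1989 = \left(\sqrt{-29} + 1757\right) + 1989 = \left(i \sqrt{29} + 1757\right) + 1989 = \left(1757 + i \sqrt{29}\right) + 1989 = 3746 + i \sqrt{29}$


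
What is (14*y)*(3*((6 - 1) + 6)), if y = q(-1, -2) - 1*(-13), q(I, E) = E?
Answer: 5082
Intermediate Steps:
y = 11 (y = -2 - 1*(-13) = -2 + 13 = 11)
(14*y)*(3*((6 - 1) + 6)) = (14*11)*(3*((6 - 1) + 6)) = 154*(3*(5 + 6)) = 154*(3*11) = 154*33 = 5082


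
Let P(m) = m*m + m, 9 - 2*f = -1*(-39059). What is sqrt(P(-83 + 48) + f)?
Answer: I*sqrt(18335) ≈ 135.41*I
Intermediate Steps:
f = -19525 (f = 9/2 - (-1)*(-39059)/2 = 9/2 - 1/2*39059 = 9/2 - 39059/2 = -19525)
P(m) = m + m**2 (P(m) = m**2 + m = m + m**2)
sqrt(P(-83 + 48) + f) = sqrt((-83 + 48)*(1 + (-83 + 48)) - 19525) = sqrt(-35*(1 - 35) - 19525) = sqrt(-35*(-34) - 19525) = sqrt(1190 - 19525) = sqrt(-18335) = I*sqrt(18335)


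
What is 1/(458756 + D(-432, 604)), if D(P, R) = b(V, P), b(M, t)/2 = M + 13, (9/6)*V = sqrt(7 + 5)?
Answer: 688173/315721385254 - 2*sqrt(3)/157860692627 ≈ 2.1797e-6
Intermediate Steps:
V = 4*sqrt(3)/3 (V = 2*sqrt(7 + 5)/3 = 2*sqrt(12)/3 = 2*(2*sqrt(3))/3 = 4*sqrt(3)/3 ≈ 2.3094)
b(M, t) = 26 + 2*M (b(M, t) = 2*(M + 13) = 2*(13 + M) = 26 + 2*M)
D(P, R) = 26 + 8*sqrt(3)/3 (D(P, R) = 26 + 2*(4*sqrt(3)/3) = 26 + 8*sqrt(3)/3)
1/(458756 + D(-432, 604)) = 1/(458756 + (26 + 8*sqrt(3)/3)) = 1/(458782 + 8*sqrt(3)/3)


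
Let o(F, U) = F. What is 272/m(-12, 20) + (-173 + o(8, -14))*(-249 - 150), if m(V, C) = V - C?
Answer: 131653/2 ≈ 65827.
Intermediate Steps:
272/m(-12, 20) + (-173 + o(8, -14))*(-249 - 150) = 272/(-12 - 1*20) + (-173 + 8)*(-249 - 150) = 272/(-12 - 20) - 165*(-399) = 272/(-32) + 65835 = 272*(-1/32) + 65835 = -17/2 + 65835 = 131653/2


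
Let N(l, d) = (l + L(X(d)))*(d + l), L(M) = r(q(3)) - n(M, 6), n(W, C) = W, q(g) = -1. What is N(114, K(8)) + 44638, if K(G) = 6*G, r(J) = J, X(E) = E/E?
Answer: 62782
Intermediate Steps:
X(E) = 1
L(M) = -1 - M
N(l, d) = (-2 + l)*(d + l) (N(l, d) = (l + (-1 - 1*1))*(d + l) = (l + (-1 - 1))*(d + l) = (l - 2)*(d + l) = (-2 + l)*(d + l))
N(114, K(8)) + 44638 = (114² - 12*8 - 2*114 + (6*8)*114) + 44638 = (12996 - 2*48 - 228 + 48*114) + 44638 = (12996 - 96 - 228 + 5472) + 44638 = 18144 + 44638 = 62782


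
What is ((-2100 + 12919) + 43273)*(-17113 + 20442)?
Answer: 180072268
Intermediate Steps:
((-2100 + 12919) + 43273)*(-17113 + 20442) = (10819 + 43273)*3329 = 54092*3329 = 180072268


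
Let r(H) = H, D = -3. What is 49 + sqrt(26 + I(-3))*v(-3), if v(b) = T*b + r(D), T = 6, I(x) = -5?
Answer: 49 - 21*sqrt(21) ≈ -47.234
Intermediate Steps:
v(b) = -3 + 6*b (v(b) = 6*b - 3 = -3 + 6*b)
49 + sqrt(26 + I(-3))*v(-3) = 49 + sqrt(26 - 5)*(-3 + 6*(-3)) = 49 + sqrt(21)*(-3 - 18) = 49 + sqrt(21)*(-21) = 49 - 21*sqrt(21)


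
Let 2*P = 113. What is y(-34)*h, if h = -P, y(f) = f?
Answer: 1921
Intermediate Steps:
P = 113/2 (P = (½)*113 = 113/2 ≈ 56.500)
h = -113/2 (h = -1*113/2 = -113/2 ≈ -56.500)
y(-34)*h = -34*(-113/2) = 1921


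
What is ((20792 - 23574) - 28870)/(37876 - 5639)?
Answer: -31652/32237 ≈ -0.98185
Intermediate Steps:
((20792 - 23574) - 28870)/(37876 - 5639) = (-2782 - 28870)/32237 = -31652*1/32237 = -31652/32237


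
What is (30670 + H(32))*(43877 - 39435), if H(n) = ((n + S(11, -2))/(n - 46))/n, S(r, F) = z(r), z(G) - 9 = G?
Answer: 7629194967/56 ≈ 1.3624e+8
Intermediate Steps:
z(G) = 9 + G
S(r, F) = 9 + r
H(n) = (20 + n)/(n*(-46 + n)) (H(n) = ((n + (9 + 11))/(n - 46))/n = ((n + 20)/(-46 + n))/n = ((20 + n)/(-46 + n))/n = (20 + n)/(n*(-46 + n)))
(30670 + H(32))*(43877 - 39435) = (30670 + (20 + 32)/(32*(-46 + 32)))*(43877 - 39435) = (30670 + (1/32)*52/(-14))*4442 = (30670 + (1/32)*(-1/14)*52)*4442 = (30670 - 13/112)*4442 = (3435027/112)*4442 = 7629194967/56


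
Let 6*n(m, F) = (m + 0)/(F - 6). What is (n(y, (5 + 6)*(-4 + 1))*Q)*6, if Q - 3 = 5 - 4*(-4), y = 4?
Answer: -32/13 ≈ -2.4615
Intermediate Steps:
n(m, F) = m/(6*(-6 + F)) (n(m, F) = ((m + 0)/(F - 6))/6 = (m/(-6 + F))/6 = m/(6*(-6 + F)))
Q = 24 (Q = 3 + (5 - 4*(-4)) = 3 + (5 + 16) = 3 + 21 = 24)
(n(y, (5 + 6)*(-4 + 1))*Q)*6 = (((⅙)*4/(-6 + (5 + 6)*(-4 + 1)))*24)*6 = (((⅙)*4/(-6 + 11*(-3)))*24)*6 = (((⅙)*4/(-6 - 33))*24)*6 = (((⅙)*4/(-39))*24)*6 = (((⅙)*4*(-1/39))*24)*6 = -2/117*24*6 = -16/39*6 = -32/13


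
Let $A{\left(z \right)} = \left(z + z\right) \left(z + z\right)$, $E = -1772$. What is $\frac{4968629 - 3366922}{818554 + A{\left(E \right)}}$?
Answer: $\frac{1601707}{13378490} \approx 0.11972$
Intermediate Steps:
$A{\left(z \right)} = 4 z^{2}$ ($A{\left(z \right)} = 2 z 2 z = 4 z^{2}$)
$\frac{4968629 - 3366922}{818554 + A{\left(E \right)}} = \frac{4968629 - 3366922}{818554 + 4 \left(-1772\right)^{2}} = \frac{1601707}{818554 + 4 \cdot 3139984} = \frac{1601707}{818554 + 12559936} = \frac{1601707}{13378490}$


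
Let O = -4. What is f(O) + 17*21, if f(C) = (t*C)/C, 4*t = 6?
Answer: 717/2 ≈ 358.50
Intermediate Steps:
t = 3/2 (t = (¼)*6 = 3/2 ≈ 1.5000)
f(C) = 3/2 (f(C) = (3*C/2)/C = 3/2)
f(O) + 17*21 = 3/2 + 17*21 = 3/2 + 357 = 717/2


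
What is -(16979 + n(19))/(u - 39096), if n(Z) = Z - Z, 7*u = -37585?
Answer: 118853/311257 ≈ 0.38185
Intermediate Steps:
u = -37585/7 (u = (⅐)*(-37585) = -37585/7 ≈ -5369.3)
n(Z) = 0
-(16979 + n(19))/(u - 39096) = -(16979 + 0)/(-37585/7 - 39096) = -16979/(-311257/7) = -16979*(-7)/311257 = -1*(-118853/311257) = 118853/311257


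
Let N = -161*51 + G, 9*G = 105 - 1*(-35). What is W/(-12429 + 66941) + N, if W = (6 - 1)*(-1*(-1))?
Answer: -4020750563/490608 ≈ -8195.4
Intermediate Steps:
W = 5 (W = 5*1 = 5)
G = 140/9 (G = (105 - 1*(-35))/9 = (105 + 35)/9 = (1/9)*140 = 140/9 ≈ 15.556)
N = -73759/9 (N = -161*51 + 140/9 = -8211 + 140/9 = -73759/9 ≈ -8195.4)
W/(-12429 + 66941) + N = 5/(-12429 + 66941) - 73759/9 = 5/54512 - 73759/9 = -4020750563/490608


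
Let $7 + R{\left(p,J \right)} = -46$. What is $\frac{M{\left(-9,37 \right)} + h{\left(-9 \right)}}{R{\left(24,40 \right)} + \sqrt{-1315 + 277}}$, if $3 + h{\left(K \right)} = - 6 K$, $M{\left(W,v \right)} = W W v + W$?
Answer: $- \frac{161067}{3847} - \frac{3039 i \sqrt{1038}}{3847} \approx -41.868 - 25.451 i$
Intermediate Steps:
$R{\left(p,J \right)} = -53$ ($R{\left(p,J \right)} = -7 - 46 = -53$)
$M{\left(W,v \right)} = W + v W^{2}$ ($M{\left(W,v \right)} = W^{2} v + W = v W^{2} + W = W + v W^{2}$)
$h{\left(K \right)} = -3 - 6 K$
$\frac{M{\left(-9,37 \right)} + h{\left(-9 \right)}}{R{\left(24,40 \right)} + \sqrt{-1315 + 277}} = \frac{- 9 \left(1 - 333\right) - -51}{-53 + \sqrt{-1315 + 277}} = \frac{- 9 \left(1 - 333\right) + \left(-3 + 54\right)}{-53 + \sqrt{-1038}} = \frac{\left(-9\right) \left(-332\right) + 51}{-53 + i \sqrt{1038}} = \frac{2988 + 51}{-53 + i \sqrt{1038}} = \frac{3039}{-53 + i \sqrt{1038}}$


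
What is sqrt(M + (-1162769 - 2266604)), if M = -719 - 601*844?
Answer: 34*I*sqrt(3406) ≈ 1984.3*I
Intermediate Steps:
M = -507963 (M = -719 - 507244 = -507963)
sqrt(M + (-1162769 - 2266604)) = sqrt(-507963 + (-1162769 - 2266604)) = sqrt(-507963 - 3429373) = sqrt(-3937336) = 34*I*sqrt(3406)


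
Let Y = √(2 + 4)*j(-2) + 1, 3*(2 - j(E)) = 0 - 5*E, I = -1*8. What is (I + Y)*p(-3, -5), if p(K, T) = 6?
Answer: -42 - 8*√6 ≈ -61.596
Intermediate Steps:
I = -8
j(E) = 2 + 5*E/3 (j(E) = 2 - (0 - 5*E)/3 = 2 - (-5)*E/3 = 2 + 5*E/3)
Y = 1 - 4*√6/3 (Y = √(2 + 4)*(2 + (5/3)*(-2)) + 1 = √6*(2 - 10/3) + 1 = √6*(-4/3) + 1 = -4*√6/3 + 1 = 1 - 4*√6/3 ≈ -2.2660)
(I + Y)*p(-3, -5) = (-8 + (1 - 4*√6/3))*6 = (-7 - 4*√6/3)*6 = -42 - 8*√6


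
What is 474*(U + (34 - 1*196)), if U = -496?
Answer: -311892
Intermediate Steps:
474*(U + (34 - 1*196)) = 474*(-496 + (34 - 1*196)) = 474*(-496 + (34 - 196)) = 474*(-496 - 162) = 474*(-658) = -311892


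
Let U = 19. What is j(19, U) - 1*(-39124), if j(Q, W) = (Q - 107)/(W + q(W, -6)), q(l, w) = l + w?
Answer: 156485/4 ≈ 39121.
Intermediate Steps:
j(Q, W) = (-107 + Q)/(-6 + 2*W) (j(Q, W) = (Q - 107)/(W + (W - 6)) = (-107 + Q)/(W + (-6 + W)) = (-107 + Q)/(-6 + 2*W))
j(19, U) - 1*(-39124) = (-107 + 19)/(2*(-3 + 19)) - 1*(-39124) = (1/2)*(-88)/16 + 39124 = (1/2)*(1/16)*(-88) + 39124 = -11/4 + 39124 = 156485/4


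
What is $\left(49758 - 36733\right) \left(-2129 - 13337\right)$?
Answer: $-201444650$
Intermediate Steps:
$\left(49758 - 36733\right) \left(-2129 - 13337\right) = 13025 \left(-15466\right) = -201444650$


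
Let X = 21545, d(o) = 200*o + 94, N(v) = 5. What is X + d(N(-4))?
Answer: 22639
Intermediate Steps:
d(o) = 94 + 200*o
X + d(N(-4)) = 21545 + (94 + 200*5) = 21545 + (94 + 1000) = 21545 + 1094 = 22639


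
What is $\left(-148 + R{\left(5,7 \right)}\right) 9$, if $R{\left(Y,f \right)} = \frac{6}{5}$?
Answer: $- \frac{6606}{5} \approx -1321.2$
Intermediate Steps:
$R{\left(Y,f \right)} = \frac{6}{5}$ ($R{\left(Y,f \right)} = 6 \cdot \frac{1}{5} = \frac{6}{5}$)
$\left(-148 + R{\left(5,7 \right)}\right) 9 = \left(-148 + \frac{6}{5}\right) 9 = \left(- \frac{734}{5}\right) 9 = - \frac{6606}{5}$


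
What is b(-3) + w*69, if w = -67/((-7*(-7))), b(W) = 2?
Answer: -4525/49 ≈ -92.347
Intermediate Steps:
w = -67/49 ≈ -1.3673
b(-3) + w*69 = 2 - 67/49*69 = 2 - 4623/49 = -4525/49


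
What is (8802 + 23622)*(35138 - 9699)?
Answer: 824834136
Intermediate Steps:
(8802 + 23622)*(35138 - 9699) = 32424*25439 = 824834136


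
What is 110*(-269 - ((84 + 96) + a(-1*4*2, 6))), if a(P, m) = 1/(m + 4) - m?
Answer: -48741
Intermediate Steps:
a(P, m) = 1/(4 + m) - m
110*(-269 - ((84 + 96) + a(-1*4*2, 6))) = 110*(-269 - ((84 + 96) + (1 - 1*6² - 4*6)/(4 + 6))) = 110*(-269 - (180 + (1 - 1*36 - 24)/10)) = 110*(-269 - (180 + (1 - 36 - 24)/10)) = 110*(-269 - (180 + (⅒)*(-59))) = 110*(-269 - (180 - 59/10)) = 110*(-269 - 1*1741/10) = 110*(-269 - 1741/10) = 110*(-4431/10) = -48741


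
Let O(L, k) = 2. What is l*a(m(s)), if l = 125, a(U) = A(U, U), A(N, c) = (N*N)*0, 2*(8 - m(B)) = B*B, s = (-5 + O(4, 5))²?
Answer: 0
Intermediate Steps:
s = 9 (s = (-5 + 2)² = (-3)² = 9)
m(B) = 8 - B²/2 (m(B) = 8 - B*B/2 = 8 - B²/2)
A(N, c) = 0 (A(N, c) = N²*0 = 0)
a(U) = 0
l*a(m(s)) = 125*0 = 0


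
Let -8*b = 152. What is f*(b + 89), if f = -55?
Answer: -3850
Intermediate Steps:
b = -19 (b = -⅛*152 = -19)
f*(b + 89) = -55*(-19 + 89) = -55*70 = -3850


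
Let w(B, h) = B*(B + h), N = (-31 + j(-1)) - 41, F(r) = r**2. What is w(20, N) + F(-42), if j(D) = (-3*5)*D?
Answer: 1024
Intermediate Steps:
j(D) = -15*D
N = -57 (N = (-31 - 15*(-1)) - 41 = (-31 + 15) - 41 = -16 - 41 = -57)
w(20, N) + F(-42) = 20*(20 - 57) + (-42)**2 = 20*(-37) + 1764 = -740 + 1764 = 1024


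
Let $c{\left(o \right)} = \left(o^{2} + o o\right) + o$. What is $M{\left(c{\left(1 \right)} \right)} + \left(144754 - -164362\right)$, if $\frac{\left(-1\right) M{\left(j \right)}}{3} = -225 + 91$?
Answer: $309518$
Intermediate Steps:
$c{\left(o \right)} = o + 2 o^{2}$ ($c{\left(o \right)} = \left(o^{2} + o^{2}\right) + o = 2 o^{2} + o = o + 2 o^{2}$)
$M{\left(j \right)} = 402$ ($M{\left(j \right)} = - 3 \left(-225 + 91\right) = \left(-3\right) \left(-134\right) = 402$)
$M{\left(c{\left(1 \right)} \right)} + \left(144754 - -164362\right) = 402 + \left(144754 - -164362\right) = 402 + \left(144754 + 164362\right) = 402 + 309116 = 309518$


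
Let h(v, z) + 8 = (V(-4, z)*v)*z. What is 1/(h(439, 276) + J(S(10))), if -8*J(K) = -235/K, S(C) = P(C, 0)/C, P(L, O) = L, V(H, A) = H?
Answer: -8/3877077 ≈ -2.0634e-6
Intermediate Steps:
S(C) = 1 (S(C) = C/C = 1)
J(K) = 235/(8*K) (J(K) = -(-235)/(8*K) = 235/(8*K))
h(v, z) = -8 - 4*v*z (h(v, z) = -8 + (-4*v)*z = -8 - 4*v*z)
1/(h(439, 276) + J(S(10))) = 1/((-8 - 4*439*276) + (235/8)/1) = 1/((-8 - 484656) + (235/8)*1) = 1/(-484664 + 235/8) = 1/(-3877077/8) = -8/3877077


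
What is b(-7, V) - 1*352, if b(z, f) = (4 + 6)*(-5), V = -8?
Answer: -402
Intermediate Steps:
b(z, f) = -50 (b(z, f) = 10*(-5) = -50)
b(-7, V) - 1*352 = -50 - 1*352 = -50 - 352 = -402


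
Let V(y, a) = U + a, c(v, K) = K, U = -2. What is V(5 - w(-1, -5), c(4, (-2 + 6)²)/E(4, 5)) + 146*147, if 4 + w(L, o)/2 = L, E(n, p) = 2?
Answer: 21468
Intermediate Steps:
w(L, o) = -8 + 2*L
V(y, a) = -2 + a
V(5 - w(-1, -5), c(4, (-2 + 6)²)/E(4, 5)) + 146*147 = (-2 + (-2 + 6)²/2) + 146*147 = (-2 + 4²*(½)) + 21462 = (-2 + 16*(½)) + 21462 = (-2 + 8) + 21462 = 6 + 21462 = 21468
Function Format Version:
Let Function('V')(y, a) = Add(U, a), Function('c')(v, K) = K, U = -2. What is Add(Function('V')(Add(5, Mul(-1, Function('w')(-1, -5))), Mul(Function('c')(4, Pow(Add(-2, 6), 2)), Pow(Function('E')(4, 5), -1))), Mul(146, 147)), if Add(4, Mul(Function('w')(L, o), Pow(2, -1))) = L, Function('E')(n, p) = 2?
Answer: 21468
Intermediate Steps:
Function('w')(L, o) = Add(-8, Mul(2, L))
Function('V')(y, a) = Add(-2, a)
Add(Function('V')(Add(5, Mul(-1, Function('w')(-1, -5))), Mul(Function('c')(4, Pow(Add(-2, 6), 2)), Pow(Function('E')(4, 5), -1))), Mul(146, 147)) = Add(Add(-2, Mul(Pow(Add(-2, 6), 2), Pow(2, -1))), Mul(146, 147)) = Add(Add(-2, Mul(Pow(4, 2), Rational(1, 2))), 21462) = Add(Add(-2, Mul(16, Rational(1, 2))), 21462) = Add(Add(-2, 8), 21462) = Add(6, 21462) = 21468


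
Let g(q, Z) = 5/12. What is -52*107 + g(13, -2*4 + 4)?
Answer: -66763/12 ≈ -5563.6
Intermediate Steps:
g(q, Z) = 5/12 (g(q, Z) = 5*(1/12) = 5/12)
-52*107 + g(13, -2*4 + 4) = -52*107 + 5/12 = -5564 + 5/12 = -66763/12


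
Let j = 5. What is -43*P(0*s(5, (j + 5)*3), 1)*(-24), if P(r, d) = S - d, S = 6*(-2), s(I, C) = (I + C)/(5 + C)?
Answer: -13416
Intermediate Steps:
s(I, C) = (C + I)/(5 + C)
S = -12
P(r, d) = -12 - d
-43*P(0*s(5, (j + 5)*3), 1)*(-24) = -43*(-12 - 1*1)*(-24) = -43*(-12 - 1)*(-24) = -43*(-13)*(-24) = 559*(-24) = -13416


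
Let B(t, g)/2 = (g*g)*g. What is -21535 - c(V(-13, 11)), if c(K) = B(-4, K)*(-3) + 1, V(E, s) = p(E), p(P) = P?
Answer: -34718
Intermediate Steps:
B(t, g) = 2*g³ (B(t, g) = 2*((g*g)*g) = 2*(g²*g) = 2*g³)
V(E, s) = E
c(K) = 1 - 6*K³ (c(K) = (2*K³)*(-3) + 1 = -6*K³ + 1 = 1 - 6*K³)
-21535 - c(V(-13, 11)) = -21535 - (1 - 6*(-13)³) = -21535 - (1 - 6*(-2197)) = -21535 - (1 + 13182) = -21535 - 1*13183 = -21535 - 13183 = -34718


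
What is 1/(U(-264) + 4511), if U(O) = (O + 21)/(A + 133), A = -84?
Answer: 49/220796 ≈ 0.00022192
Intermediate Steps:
U(O) = 3/7 + O/49 (U(O) = (O + 21)/(-84 + 133) = (21 + O)/49 = (21 + O)*(1/49) = 3/7 + O/49)
1/(U(-264) + 4511) = 1/((3/7 + (1/49)*(-264)) + 4511) = 1/((3/7 - 264/49) + 4511) = 1/(-243/49 + 4511) = 1/(220796/49) = 49/220796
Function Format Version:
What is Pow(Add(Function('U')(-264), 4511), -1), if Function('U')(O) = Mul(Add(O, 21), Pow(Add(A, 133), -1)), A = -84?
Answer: Rational(49, 220796) ≈ 0.00022192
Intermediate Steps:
Function('U')(O) = Add(Rational(3, 7), Mul(Rational(1, 49), O)) (Function('U')(O) = Mul(Add(O, 21), Pow(Add(-84, 133), -1)) = Mul(Add(21, O), Pow(49, -1)) = Mul(Add(21, O), Rational(1, 49)) = Add(Rational(3, 7), Mul(Rational(1, 49), O)))
Pow(Add(Function('U')(-264), 4511), -1) = Pow(Add(Add(Rational(3, 7), Mul(Rational(1, 49), -264)), 4511), -1) = Pow(Add(Add(Rational(3, 7), Rational(-264, 49)), 4511), -1) = Pow(Add(Rational(-243, 49), 4511), -1) = Pow(Rational(220796, 49), -1) = Rational(49, 220796)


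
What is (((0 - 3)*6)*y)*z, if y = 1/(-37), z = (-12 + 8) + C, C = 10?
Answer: 108/37 ≈ 2.9189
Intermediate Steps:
z = 6 (z = (-12 + 8) + 10 = -4 + 10 = 6)
y = -1/37 ≈ -0.027027
(((0 - 3)*6)*y)*z = (((0 - 3)*6)*(-1/37))*6 = (-3*6*(-1/37))*6 = -18*(-1/37)*6 = (18/37)*6 = 108/37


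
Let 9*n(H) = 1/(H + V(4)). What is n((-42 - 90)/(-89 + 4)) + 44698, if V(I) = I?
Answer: 189877189/4248 ≈ 44698.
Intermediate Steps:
n(H) = 1/(9*(4 + H)) (n(H) = 1/(9*(H + 4)) = 1/(9*(4 + H)))
n((-42 - 90)/(-89 + 4)) + 44698 = 1/(9*(4 + (-42 - 90)/(-89 + 4))) + 44698 = 1/(9*(4 - 132/(-85))) + 44698 = 1/(9*(4 - 132*(-1/85))) + 44698 = 1/(9*(4 + 132/85)) + 44698 = 1/(9*(472/85)) + 44698 = (⅑)*(85/472) + 44698 = 85/4248 + 44698 = 189877189/4248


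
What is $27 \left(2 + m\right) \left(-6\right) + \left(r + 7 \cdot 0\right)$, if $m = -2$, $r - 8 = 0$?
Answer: $8$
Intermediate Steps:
$r = 8$ ($r = 8 + 0 = 8$)
$27 \left(2 + m\right) \left(-6\right) + \left(r + 7 \cdot 0\right) = 27 \left(2 - 2\right) \left(-6\right) + \left(8 + 7 \cdot 0\right) = 27 \cdot 0 \left(-6\right) + \left(8 + 0\right) = 27 \cdot 0 + 8 = 0 + 8 = 8$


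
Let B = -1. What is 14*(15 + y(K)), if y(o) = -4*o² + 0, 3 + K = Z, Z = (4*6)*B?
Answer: -40614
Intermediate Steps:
Z = -24 (Z = (4*6)*(-1) = 24*(-1) = -24)
K = -27 (K = -3 - 24 = -27)
y(o) = -4*o²
14*(15 + y(K)) = 14*(15 - 4*(-27)²) = 14*(15 - 4*729) = 14*(15 - 2916) = 14*(-2901) = -40614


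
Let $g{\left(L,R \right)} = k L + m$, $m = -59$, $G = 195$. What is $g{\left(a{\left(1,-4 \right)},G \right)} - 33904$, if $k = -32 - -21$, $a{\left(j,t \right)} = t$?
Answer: $-33919$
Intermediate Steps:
$k = -11$ ($k = -32 + 21 = -11$)
$g{\left(L,R \right)} = -59 - 11 L$ ($g{\left(L,R \right)} = - 11 L - 59 = -59 - 11 L$)
$g{\left(a{\left(1,-4 \right)},G \right)} - 33904 = \left(-59 - -44\right) - 33904 = \left(-59 + 44\right) - 33904 = -15 - 33904 = -33919$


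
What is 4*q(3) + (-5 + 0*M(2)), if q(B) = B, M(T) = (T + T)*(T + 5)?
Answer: 7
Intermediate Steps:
M(T) = 2*T*(5 + T) (M(T) = (2*T)*(5 + T) = 2*T*(5 + T))
4*q(3) + (-5 + 0*M(2)) = 4*3 + (-5 + 0*(2*2*(5 + 2))) = 12 + (-5 + 0*(2*2*7)) = 12 + (-5 + 0*28) = 12 + (-5 + 0) = 12 - 5 = 7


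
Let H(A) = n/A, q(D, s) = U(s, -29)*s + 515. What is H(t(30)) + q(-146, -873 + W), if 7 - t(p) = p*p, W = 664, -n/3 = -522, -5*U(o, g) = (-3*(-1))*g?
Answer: -13945774/4465 ≈ -3123.4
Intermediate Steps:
U(o, g) = -3*g/5 (U(o, g) = -(-3*(-1))*g/5 = -3*g/5)
n = 1566 (n = -3*(-522) = 1566)
t(p) = 7 - p² (t(p) = 7 - p*p = 7 - p²)
q(D, s) = 515 + 87*s/5 (q(D, s) = (-⅗*(-29))*s + 515 = 87*s/5 + 515 = 515 + 87*s/5)
H(A) = 1566/A
H(t(30)) + q(-146, -873 + W) = 1566/(7 - 1*30²) + (515 + 87*(-873 + 664)/5) = 1566/(7 - 1*900) + (515 + (87/5)*(-209)) = 1566/(7 - 900) + (515 - 18183/5) = 1566/(-893) - 15608/5 = 1566*(-1/893) - 15608/5 = -1566/893 - 15608/5 = -13945774/4465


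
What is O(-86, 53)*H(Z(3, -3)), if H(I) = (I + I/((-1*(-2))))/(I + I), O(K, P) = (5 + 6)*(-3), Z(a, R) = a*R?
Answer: -99/4 ≈ -24.750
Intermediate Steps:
Z(a, R) = R*a
O(K, P) = -33 (O(K, P) = 11*(-3) = -33)
H(I) = ¾ (H(I) = (I + I/2)/((2*I)) = (I + I*(½))*(1/(2*I)) = (I + I/2)*(1/(2*I)) = (3*I/2)*(1/(2*I)) = ¾)
O(-86, 53)*H(Z(3, -3)) = -33*¾ = -99/4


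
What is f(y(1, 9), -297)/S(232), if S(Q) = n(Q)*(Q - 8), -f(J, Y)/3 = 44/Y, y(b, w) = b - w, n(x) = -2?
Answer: -1/1008 ≈ -0.00099206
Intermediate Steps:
f(J, Y) = -132/Y
S(Q) = 16 - 2*Q (S(Q) = -2*(Q - 8) = -2*(-8 + Q) = 16 - 2*Q)
f(y(1, 9), -297)/S(232) = (-132/(-297))/(16 - 2*232) = (-132*(-1/297))/(16 - 464) = (4/9)/(-448) = (4/9)*(-1/448) = -1/1008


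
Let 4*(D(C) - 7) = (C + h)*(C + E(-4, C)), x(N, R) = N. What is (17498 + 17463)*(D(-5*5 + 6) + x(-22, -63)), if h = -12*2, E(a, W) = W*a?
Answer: -87787071/4 ≈ -2.1947e+7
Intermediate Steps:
h = -24
D(C) = 7 - 3*C*(-24 + C)/4 (D(C) = 7 + ((C - 24)*(C + C*(-4)))/4 = 7 + ((-24 + C)*(C - 4*C))/4 = 7 + ((-24 + C)*(-3*C))/4 = 7 + (-3*C*(-24 + C))/4 = 7 - 3*C*(-24 + C)/4)
(17498 + 17463)*(D(-5*5 + 6) + x(-22, -63)) = (17498 + 17463)*((7 + 18*(-5*5 + 6) - 3*(-5*5 + 6)²/4) - 22) = 34961*((7 + 18*(-25 + 6) - 3*(-25 + 6)²/4) - 22) = 34961*((7 + 18*(-19) - ¾*(-19)²) - 22) = 34961*((7 - 342 - ¾*361) - 22) = 34961*((7 - 342 - 1083/4) - 22) = 34961*(-2423/4 - 22) = 34961*(-2511/4) = -87787071/4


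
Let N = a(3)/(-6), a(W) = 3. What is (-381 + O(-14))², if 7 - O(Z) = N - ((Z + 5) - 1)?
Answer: 588289/4 ≈ 1.4707e+5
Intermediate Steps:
N = -½ (N = 3/(-6) = 3*(-⅙) = -½ ≈ -0.50000)
O(Z) = 23/2 + Z (O(Z) = 7 - (-½ - ((Z + 5) - 1)) = 7 - (-½ - ((5 + Z) - 1)) = 7 - (-½ - (4 + Z)) = 7 - (-½ + (-4 - Z)) = 7 - (-9/2 - Z) = 7 + (9/2 + Z) = 23/2 + Z)
(-381 + O(-14))² = (-381 + (23/2 - 14))² = (-381 - 5/2)² = (-767/2)² = 588289/4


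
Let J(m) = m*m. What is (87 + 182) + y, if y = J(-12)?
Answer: 413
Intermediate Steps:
J(m) = m**2
y = 144 (y = (-12)**2 = 144)
(87 + 182) + y = (87 + 182) + 144 = 269 + 144 = 413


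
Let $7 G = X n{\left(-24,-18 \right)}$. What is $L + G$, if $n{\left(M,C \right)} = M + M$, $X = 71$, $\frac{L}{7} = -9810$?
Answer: $- \frac{484098}{7} \approx -69157.0$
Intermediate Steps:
$L = -68670$ ($L = 7 \left(-9810\right) = -68670$)
$n{\left(M,C \right)} = 2 M$
$G = - \frac{3408}{7}$ ($G = \frac{71 \cdot 2 \left(-24\right)}{7} = \frac{71 \left(-48\right)}{7} = \frac{1}{7} \left(-3408\right) = - \frac{3408}{7} \approx -486.86$)
$L + G = -68670 - \frac{3408}{7} = - \frac{484098}{7}$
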